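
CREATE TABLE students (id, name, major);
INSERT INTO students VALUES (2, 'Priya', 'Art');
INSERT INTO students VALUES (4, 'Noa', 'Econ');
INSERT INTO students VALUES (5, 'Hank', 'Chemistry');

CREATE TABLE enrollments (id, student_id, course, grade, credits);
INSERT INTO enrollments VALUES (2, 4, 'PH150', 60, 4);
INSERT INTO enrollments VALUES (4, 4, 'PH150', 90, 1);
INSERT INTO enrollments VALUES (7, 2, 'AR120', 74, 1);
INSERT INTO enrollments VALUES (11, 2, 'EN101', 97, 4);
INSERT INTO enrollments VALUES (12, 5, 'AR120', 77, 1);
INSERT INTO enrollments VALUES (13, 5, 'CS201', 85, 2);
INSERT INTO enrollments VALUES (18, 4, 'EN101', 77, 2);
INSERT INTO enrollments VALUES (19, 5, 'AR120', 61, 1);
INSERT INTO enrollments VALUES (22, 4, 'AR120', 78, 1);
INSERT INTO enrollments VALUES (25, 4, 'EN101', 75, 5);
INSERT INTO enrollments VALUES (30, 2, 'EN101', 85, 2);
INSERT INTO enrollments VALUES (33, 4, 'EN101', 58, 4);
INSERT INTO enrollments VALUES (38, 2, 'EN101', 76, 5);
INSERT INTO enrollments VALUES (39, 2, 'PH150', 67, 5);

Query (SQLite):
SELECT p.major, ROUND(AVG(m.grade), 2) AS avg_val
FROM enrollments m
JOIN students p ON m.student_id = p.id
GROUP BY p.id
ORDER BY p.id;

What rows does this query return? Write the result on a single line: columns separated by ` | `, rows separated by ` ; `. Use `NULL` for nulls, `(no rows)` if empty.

Art | 79.8 ; Econ | 73 ; Chemistry | 74.33

Join each enrollments row to its students via student_id.
Group joined rows by students.id; compute ROUND(AVG(m.grade), 2) per group.
  2: ids {7, 11, 30, 38, 39} → ROUND(AVG(m.grade), 2)=79.8
  4: ids {2, 4, 18, 22, 25, 33} → ROUND(AVG(m.grade), 2)=73
  5: ids {12, 13, 19} → ROUND(AVG(m.grade), 2)=74.33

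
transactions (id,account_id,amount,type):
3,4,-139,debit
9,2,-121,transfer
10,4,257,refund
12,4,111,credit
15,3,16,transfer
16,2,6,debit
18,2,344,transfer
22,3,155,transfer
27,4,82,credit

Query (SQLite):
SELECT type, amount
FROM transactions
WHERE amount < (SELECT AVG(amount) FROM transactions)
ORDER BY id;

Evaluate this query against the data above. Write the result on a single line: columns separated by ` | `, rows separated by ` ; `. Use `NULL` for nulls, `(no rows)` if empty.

debit | -139 ; transfer | -121 ; transfer | 16 ; debit | 6

Scalar subquery: AVG(amount) over all transactions rows = 79.0.
Keep rows where amount < that value.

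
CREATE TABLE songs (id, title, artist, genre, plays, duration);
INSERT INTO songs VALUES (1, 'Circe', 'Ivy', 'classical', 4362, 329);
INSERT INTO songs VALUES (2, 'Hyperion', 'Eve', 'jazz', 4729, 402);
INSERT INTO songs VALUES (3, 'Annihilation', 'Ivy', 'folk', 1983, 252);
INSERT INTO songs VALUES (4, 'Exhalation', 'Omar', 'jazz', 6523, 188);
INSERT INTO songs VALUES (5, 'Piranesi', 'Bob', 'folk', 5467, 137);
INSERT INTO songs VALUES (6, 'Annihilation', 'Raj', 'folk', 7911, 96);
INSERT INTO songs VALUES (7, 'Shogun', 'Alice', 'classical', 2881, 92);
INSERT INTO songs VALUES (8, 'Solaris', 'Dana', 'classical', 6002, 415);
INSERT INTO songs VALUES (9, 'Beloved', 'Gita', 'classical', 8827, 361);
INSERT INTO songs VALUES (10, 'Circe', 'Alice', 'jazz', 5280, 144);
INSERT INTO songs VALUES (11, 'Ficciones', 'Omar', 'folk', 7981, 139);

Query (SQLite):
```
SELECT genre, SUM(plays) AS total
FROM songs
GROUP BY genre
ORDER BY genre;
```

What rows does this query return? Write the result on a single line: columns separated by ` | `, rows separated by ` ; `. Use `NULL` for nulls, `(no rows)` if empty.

classical | 22072 ; folk | 23342 ; jazz | 16532

Partition songs by genre; compute SUM(plays) within each group.
  classical: ids {1, 7, 8, 9} → SUM(plays)=22072
  folk: ids {3, 5, 6, 11} → SUM(plays)=23342
  jazz: ids {2, 4, 10} → SUM(plays)=16532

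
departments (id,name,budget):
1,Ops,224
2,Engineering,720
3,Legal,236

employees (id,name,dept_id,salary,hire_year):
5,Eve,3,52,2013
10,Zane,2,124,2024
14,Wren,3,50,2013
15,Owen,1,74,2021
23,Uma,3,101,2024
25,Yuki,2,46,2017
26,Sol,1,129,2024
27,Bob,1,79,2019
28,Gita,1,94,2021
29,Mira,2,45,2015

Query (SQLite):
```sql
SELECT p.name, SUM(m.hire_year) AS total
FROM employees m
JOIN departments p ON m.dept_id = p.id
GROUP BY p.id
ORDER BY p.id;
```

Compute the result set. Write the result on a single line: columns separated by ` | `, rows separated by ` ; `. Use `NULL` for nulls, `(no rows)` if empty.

Join each employees row to its departments via dept_id.
Group joined rows by departments.id; compute SUM(m.hire_year) per group.
  1: ids {15, 26, 27, 28} → SUM(m.hire_year)=8085
  2: ids {10, 25, 29} → SUM(m.hire_year)=6056
  3: ids {5, 14, 23} → SUM(m.hire_year)=6050

Ops | 8085 ; Engineering | 6056 ; Legal | 6050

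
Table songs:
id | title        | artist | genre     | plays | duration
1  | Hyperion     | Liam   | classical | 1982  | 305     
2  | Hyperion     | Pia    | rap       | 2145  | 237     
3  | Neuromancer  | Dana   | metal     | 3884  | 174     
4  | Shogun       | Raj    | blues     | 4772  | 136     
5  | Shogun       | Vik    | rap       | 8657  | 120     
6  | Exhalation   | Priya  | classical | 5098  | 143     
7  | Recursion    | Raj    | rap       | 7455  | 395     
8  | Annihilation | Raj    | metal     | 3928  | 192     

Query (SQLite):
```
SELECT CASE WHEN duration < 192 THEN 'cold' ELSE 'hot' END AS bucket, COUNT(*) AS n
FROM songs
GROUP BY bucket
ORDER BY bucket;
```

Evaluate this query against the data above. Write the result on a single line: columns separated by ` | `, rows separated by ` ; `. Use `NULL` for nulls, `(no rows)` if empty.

Bucket rows by duration < 192 → 'cold' else 'hot'; count each bucket.

cold | 4 ; hot | 4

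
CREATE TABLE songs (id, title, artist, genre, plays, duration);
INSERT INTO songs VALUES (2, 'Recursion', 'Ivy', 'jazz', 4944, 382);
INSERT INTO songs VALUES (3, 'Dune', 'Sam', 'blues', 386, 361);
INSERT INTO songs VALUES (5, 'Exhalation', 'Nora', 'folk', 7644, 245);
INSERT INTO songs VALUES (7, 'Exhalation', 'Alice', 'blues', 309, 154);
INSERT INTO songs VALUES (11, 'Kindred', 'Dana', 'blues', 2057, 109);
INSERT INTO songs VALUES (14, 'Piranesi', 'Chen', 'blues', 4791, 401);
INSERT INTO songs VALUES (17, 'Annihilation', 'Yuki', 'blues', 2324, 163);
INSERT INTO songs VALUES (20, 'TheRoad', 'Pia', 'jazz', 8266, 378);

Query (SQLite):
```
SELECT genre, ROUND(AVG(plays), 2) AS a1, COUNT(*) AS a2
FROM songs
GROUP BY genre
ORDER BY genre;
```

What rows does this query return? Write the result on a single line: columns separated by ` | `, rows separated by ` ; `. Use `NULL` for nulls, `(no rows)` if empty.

blues | 1973.4 | 5 ; folk | 7644 | 1 ; jazz | 6605 | 2

Group songs by genre.
Per group compute: ROUND(AVG(plays), 2), COUNT(*).
  blues: ids {3, 7, 11, 14, 17} → ROUND(AVG(plays), 2)=1973.4, COUNT(*)=5
  folk: ids {5} → ROUND(AVG(plays), 2)=7644, COUNT(*)=1
  jazz: ids {2, 20} → ROUND(AVG(plays), 2)=6605, COUNT(*)=2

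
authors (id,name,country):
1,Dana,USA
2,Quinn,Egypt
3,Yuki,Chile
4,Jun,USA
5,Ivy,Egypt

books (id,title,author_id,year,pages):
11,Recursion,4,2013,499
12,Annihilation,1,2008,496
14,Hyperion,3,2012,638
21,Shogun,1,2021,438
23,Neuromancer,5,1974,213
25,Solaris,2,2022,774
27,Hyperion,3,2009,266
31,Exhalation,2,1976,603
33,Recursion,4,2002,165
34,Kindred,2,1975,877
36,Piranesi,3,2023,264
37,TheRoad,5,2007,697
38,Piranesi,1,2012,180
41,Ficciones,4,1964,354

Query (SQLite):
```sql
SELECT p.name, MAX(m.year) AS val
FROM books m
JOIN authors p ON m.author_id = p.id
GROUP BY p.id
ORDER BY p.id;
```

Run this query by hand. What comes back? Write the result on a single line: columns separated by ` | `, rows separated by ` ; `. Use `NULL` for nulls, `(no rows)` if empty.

Dana | 2021 ; Quinn | 2022 ; Yuki | 2023 ; Jun | 2013 ; Ivy | 2007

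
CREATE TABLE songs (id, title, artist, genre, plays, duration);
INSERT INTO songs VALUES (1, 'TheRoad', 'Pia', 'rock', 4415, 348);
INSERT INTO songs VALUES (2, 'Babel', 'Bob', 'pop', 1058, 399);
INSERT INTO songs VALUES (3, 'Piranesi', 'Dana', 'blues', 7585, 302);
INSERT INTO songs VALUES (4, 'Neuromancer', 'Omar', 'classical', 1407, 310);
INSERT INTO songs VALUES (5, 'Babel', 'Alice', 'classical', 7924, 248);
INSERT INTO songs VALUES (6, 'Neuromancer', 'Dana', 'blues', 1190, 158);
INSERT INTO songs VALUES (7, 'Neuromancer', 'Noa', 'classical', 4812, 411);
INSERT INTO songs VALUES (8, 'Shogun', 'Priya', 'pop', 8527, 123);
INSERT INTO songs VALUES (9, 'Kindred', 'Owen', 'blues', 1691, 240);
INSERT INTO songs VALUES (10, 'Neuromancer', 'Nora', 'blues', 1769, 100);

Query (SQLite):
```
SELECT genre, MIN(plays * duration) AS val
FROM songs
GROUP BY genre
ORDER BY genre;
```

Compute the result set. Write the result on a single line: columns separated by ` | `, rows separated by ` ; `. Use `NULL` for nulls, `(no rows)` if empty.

For each row compute plays * duration.
Group by genre; take MIN of the expression per group.
  blues: ids {3, 6, 9, 10} → MIN(plays * duration)=176900
  classical: ids {4, 5, 7} → MIN(plays * duration)=436170
  pop: ids {2, 8} → MIN(plays * duration)=422142
  rock: ids {1} → MIN(plays * duration)=1536420

blues | 176900 ; classical | 436170 ; pop | 422142 ; rock | 1536420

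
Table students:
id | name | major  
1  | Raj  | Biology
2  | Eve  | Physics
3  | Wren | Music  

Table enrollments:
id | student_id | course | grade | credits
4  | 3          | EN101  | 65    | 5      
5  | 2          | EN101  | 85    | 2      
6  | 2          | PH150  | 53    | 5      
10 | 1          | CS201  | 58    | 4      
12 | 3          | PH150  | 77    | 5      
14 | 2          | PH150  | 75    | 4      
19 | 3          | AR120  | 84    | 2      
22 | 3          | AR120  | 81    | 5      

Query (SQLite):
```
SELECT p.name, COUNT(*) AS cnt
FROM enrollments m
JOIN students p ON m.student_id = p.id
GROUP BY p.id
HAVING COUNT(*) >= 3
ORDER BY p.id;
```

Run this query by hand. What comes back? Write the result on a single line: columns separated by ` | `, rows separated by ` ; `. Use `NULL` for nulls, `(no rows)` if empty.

Join each enrollments row to its students via student_id.
Group joined rows by students.id; compute COUNT(*) per group.
HAVING: keep groups with count ≥ 3.
  1: ids {10} → COUNT(*)=1
  2: ids {5, 6, 14} → COUNT(*)=3
  3: ids {4, 12, 19, 22} → COUNT(*)=4

Eve | 3 ; Wren | 4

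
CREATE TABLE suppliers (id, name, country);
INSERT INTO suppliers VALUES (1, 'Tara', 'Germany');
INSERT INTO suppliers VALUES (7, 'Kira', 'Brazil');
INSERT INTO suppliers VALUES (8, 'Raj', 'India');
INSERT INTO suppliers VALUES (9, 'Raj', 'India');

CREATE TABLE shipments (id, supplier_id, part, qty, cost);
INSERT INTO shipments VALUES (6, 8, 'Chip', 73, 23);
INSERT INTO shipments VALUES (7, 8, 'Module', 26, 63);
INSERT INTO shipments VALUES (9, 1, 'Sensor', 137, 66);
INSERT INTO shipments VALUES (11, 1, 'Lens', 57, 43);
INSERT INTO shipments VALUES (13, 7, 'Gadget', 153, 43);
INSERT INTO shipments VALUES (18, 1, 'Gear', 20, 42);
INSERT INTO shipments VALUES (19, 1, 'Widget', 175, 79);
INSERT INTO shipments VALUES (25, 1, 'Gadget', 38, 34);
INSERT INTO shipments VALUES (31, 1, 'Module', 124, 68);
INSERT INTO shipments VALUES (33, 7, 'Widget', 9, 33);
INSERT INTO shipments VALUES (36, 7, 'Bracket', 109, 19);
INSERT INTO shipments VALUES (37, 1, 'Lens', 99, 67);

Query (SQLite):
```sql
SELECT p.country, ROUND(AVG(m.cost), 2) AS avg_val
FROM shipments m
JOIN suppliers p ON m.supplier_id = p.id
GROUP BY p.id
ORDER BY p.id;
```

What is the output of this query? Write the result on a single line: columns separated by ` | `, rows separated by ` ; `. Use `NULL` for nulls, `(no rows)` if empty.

Germany | 57 ; Brazil | 31.67 ; India | 43

Join each shipments row to its suppliers via supplier_id.
Group joined rows by suppliers.id; compute ROUND(AVG(m.cost), 2) per group.
  1: ids {9, 11, 18, 19, 25, 31, 37} → ROUND(AVG(m.cost), 2)=57
  7: ids {13, 33, 36} → ROUND(AVG(m.cost), 2)=31.67
  8: ids {6, 7} → ROUND(AVG(m.cost), 2)=43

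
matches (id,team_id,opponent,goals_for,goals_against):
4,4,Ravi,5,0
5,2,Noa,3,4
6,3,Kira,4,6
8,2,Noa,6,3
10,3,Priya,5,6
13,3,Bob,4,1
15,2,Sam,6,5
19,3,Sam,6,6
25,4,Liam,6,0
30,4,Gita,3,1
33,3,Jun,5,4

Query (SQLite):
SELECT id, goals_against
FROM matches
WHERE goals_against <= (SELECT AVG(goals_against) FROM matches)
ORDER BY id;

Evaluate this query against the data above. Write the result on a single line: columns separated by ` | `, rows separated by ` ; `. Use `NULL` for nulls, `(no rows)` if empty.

Scalar subquery: AVG(goals_against) over all matches rows = 3.272727 (≈; comparison uses full precision).
Keep rows where goals_against <= that value.

4 | 0 ; 8 | 3 ; 13 | 1 ; 25 | 0 ; 30 | 1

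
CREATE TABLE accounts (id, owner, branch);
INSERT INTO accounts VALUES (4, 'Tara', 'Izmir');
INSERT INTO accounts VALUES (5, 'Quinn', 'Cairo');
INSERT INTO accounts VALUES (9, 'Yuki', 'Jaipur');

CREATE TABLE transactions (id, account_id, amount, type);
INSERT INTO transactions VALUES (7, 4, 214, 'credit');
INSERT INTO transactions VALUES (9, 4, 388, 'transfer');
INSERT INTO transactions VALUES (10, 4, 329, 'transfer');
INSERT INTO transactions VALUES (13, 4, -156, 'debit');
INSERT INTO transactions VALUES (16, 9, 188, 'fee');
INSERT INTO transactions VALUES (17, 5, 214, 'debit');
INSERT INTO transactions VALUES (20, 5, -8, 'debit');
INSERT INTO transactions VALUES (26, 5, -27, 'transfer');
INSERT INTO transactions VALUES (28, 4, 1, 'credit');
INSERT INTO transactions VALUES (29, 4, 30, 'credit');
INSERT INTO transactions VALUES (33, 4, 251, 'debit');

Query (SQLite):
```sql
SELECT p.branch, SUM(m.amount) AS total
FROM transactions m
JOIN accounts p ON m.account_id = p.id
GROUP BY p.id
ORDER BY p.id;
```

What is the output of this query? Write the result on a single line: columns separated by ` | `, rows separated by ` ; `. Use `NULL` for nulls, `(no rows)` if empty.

Join each transactions row to its accounts via account_id.
Group joined rows by accounts.id; compute SUM(m.amount) per group.
  4: ids {7, 9, 10, 13, 28, 29, 33} → SUM(m.amount)=1057
  5: ids {17, 20, 26} → SUM(m.amount)=179
  9: ids {16} → SUM(m.amount)=188

Izmir | 1057 ; Cairo | 179 ; Jaipur | 188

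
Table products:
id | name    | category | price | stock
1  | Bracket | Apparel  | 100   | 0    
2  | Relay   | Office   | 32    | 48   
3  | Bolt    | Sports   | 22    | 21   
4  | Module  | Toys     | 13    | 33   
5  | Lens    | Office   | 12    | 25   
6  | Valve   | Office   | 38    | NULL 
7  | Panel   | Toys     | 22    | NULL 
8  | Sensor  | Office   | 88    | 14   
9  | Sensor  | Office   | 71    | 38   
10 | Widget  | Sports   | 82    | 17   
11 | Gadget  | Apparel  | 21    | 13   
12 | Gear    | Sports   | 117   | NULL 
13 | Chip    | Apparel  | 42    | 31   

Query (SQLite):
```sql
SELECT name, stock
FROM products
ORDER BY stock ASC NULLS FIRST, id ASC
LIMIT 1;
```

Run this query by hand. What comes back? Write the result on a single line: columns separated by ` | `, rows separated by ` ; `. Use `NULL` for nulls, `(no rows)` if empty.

Valve | NULL

Sort by stock asc, tiebreak id asc: (NULL, id=6), (NULL, id=7), (NULL, id=12), (0, id=1) …. Take first 1.
NULLS FIRST: NULL stock rows go before all non-NULL rows (among themselves ordered by id asc).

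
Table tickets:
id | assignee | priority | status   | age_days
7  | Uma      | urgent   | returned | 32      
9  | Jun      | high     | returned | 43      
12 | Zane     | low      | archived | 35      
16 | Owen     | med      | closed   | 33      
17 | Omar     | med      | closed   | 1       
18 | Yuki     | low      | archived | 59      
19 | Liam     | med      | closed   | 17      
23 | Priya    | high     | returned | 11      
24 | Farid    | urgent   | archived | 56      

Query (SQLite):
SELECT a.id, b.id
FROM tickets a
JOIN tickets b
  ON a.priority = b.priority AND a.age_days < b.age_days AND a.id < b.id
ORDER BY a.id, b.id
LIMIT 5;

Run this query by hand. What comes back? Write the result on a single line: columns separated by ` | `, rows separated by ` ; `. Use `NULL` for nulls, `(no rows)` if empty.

Pairs (a,b) with same priority, a.age_days < b.age_days, a.id < b.id.
priority groups: high:{9,23} low:{12,18} med:{16,17,19} urgent:{7,24}
Ordered by (a.id, b.id); first 5.

7 | 24 ; 12 | 18 ; 17 | 19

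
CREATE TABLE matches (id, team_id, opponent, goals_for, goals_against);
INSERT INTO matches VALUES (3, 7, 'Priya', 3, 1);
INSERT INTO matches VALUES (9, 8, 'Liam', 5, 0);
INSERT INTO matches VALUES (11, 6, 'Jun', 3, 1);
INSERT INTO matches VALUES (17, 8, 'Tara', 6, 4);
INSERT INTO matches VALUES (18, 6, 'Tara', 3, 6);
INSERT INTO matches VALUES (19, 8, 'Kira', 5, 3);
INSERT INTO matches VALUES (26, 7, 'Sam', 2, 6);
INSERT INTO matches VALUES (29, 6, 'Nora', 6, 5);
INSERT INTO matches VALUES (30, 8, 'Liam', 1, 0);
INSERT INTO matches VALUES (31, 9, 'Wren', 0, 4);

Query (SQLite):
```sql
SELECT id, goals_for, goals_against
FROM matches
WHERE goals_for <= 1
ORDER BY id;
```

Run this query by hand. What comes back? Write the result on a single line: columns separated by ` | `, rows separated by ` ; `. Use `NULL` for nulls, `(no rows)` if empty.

30 | 1 | 0 ; 31 | 0 | 4

goals_for <= 1: ids {30, 31}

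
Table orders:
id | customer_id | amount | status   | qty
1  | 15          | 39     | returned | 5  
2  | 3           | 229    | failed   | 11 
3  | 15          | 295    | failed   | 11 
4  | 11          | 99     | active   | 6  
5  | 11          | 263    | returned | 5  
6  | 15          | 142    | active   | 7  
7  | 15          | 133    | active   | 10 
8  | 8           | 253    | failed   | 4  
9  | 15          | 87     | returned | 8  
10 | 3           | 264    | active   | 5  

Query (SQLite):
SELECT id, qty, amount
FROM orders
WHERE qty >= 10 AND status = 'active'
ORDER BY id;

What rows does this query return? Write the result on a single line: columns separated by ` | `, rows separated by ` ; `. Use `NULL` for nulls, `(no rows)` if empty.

7 | 10 | 133

qty >= 10: ids {2, 3, 7}
status = 'active': ids {4, 6, 7, 10}
Combine with AND.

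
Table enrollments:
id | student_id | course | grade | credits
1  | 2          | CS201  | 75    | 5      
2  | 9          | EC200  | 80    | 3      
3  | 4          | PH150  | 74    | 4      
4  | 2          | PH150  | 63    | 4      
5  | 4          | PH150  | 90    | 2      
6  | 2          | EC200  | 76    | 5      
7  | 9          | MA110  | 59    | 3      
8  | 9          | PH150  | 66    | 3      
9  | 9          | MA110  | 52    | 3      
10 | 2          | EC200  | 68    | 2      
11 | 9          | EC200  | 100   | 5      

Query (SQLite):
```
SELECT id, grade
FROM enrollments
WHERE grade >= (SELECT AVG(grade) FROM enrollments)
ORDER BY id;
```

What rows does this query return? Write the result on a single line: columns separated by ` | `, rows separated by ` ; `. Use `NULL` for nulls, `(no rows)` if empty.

Scalar subquery: AVG(grade) over all enrollments rows = 73.0.
Keep rows where grade >= that value.

1 | 75 ; 2 | 80 ; 3 | 74 ; 5 | 90 ; 6 | 76 ; 11 | 100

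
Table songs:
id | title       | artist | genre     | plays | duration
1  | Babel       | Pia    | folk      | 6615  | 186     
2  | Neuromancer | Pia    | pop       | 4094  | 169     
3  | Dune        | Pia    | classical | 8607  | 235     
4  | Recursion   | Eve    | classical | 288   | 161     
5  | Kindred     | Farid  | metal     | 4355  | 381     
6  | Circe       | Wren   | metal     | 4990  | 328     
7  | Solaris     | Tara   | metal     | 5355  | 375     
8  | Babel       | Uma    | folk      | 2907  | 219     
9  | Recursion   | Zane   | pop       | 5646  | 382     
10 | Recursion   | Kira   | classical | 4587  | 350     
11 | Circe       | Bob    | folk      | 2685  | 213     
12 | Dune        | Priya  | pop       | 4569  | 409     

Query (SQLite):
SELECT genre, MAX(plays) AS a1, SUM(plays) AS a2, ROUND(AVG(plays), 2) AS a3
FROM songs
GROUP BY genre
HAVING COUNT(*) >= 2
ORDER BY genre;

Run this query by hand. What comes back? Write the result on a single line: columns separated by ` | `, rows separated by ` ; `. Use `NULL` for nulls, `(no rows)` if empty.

classical | 8607 | 13482 | 4494 ; folk | 6615 | 12207 | 4069 ; metal | 5355 | 14700 | 4900 ; pop | 5646 | 14309 | 4769.67

Group songs by genre.
Per group compute: MAX(plays), SUM(plays), ROUND(AVG(plays), 2).
HAVING: drop groups with fewer than 2 rows.
  classical: ids {3, 4, 10} → MAX(plays)=8607, SUM(plays)=13482, ROUND(AVG(plays), 2)=4494
  folk: ids {1, 8, 11} → MAX(plays)=6615, SUM(plays)=12207, ROUND(AVG(plays), 2)=4069
  metal: ids {5, 6, 7} → MAX(plays)=5355, SUM(plays)=14700, ROUND(AVG(plays), 2)=4900
  pop: ids {2, 9, 12} → MAX(plays)=5646, SUM(plays)=14309, ROUND(AVG(plays), 2)=4769.67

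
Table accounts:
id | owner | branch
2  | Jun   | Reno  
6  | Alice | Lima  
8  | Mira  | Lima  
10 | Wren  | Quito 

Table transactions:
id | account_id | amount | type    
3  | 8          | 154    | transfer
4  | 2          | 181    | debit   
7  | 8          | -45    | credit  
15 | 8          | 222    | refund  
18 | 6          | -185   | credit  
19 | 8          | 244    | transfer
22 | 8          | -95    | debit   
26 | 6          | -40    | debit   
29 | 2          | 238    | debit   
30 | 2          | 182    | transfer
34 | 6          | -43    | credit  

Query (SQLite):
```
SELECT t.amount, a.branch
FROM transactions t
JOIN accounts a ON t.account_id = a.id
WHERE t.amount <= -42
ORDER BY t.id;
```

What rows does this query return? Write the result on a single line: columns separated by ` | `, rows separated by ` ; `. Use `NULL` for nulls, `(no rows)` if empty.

-45 | Lima ; -185 | Lima ; -95 | Lima ; -43 | Lima

Each transactions row matches the accounts row where account_id = accounts.id.
Then keep rows with t.amount <= -42.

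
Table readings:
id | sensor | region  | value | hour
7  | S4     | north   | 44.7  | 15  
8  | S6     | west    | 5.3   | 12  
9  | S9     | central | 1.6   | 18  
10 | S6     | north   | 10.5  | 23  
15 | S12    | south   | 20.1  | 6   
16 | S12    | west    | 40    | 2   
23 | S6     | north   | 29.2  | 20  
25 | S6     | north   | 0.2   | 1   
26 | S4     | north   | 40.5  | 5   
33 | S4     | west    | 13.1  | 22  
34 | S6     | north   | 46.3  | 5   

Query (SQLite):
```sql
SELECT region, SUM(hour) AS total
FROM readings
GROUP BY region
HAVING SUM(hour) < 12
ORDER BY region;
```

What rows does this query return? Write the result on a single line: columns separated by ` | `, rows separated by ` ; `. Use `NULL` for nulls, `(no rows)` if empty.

south | 6

Partition readings by region; compute SUM(hour) within each group.
HAVING: keep groups where SUM(hour) < 12.
  central: ids {9} → SUM(hour)=18
  north: ids {7, 10, 23, 25, 26, 34} → SUM(hour)=69
  south: ids {15} → SUM(hour)=6
  west: ids {8, 16, 33} → SUM(hour)=36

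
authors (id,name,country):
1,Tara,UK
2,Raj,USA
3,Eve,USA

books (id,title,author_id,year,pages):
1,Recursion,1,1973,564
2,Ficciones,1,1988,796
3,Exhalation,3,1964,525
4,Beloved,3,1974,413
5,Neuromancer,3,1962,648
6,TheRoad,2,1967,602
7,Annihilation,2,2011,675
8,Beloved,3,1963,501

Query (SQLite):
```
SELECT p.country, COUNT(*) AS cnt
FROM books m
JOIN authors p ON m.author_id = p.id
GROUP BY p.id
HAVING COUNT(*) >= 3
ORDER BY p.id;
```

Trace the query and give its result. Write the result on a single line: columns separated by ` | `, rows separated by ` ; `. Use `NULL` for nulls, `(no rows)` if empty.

USA | 4

Join each books row to its authors via author_id.
Group joined rows by authors.id; compute COUNT(*) per group.
HAVING: keep groups with count ≥ 3.
  1: ids {1, 2} → COUNT(*)=2
  2: ids {6, 7} → COUNT(*)=2
  3: ids {3, 4, 5, 8} → COUNT(*)=4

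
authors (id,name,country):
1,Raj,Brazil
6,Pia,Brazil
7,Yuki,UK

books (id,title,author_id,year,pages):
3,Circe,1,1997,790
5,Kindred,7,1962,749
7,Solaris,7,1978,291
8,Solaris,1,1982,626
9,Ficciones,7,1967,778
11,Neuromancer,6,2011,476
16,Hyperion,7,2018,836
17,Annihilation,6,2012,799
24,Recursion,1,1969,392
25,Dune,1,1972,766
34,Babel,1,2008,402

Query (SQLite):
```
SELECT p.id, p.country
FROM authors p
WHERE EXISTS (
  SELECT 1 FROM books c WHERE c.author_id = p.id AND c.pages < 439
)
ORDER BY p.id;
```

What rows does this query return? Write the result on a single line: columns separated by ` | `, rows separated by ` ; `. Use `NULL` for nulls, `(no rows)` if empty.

For each authors row, check whether any books with matching author_id has pages < 439.
Keep rows where that is true.

1 | Brazil ; 7 | UK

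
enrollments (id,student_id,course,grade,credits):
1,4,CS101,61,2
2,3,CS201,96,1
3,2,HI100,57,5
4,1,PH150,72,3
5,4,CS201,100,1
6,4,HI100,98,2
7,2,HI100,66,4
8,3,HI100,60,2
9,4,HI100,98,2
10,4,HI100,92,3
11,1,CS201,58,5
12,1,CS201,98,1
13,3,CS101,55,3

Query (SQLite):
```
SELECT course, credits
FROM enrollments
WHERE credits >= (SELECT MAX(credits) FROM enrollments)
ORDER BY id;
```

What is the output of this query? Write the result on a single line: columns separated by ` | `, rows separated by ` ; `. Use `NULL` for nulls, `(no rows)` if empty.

HI100 | 5 ; CS201 | 5

Scalar subquery: MAX(credits) over all enrollments rows = 5.
Keep rows where credits >= that value.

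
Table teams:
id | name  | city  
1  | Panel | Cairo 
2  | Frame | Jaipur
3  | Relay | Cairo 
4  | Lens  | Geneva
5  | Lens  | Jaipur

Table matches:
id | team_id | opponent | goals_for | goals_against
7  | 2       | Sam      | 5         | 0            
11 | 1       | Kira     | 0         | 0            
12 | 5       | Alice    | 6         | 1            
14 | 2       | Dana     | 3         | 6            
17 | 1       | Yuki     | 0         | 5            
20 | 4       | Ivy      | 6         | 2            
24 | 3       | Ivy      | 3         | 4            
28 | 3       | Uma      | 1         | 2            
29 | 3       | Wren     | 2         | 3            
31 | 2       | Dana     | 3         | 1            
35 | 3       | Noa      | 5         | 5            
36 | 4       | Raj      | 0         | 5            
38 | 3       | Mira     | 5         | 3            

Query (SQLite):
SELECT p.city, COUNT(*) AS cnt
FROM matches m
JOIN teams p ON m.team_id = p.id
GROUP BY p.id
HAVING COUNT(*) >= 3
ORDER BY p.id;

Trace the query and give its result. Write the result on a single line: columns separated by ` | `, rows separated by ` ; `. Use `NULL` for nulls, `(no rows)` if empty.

Join each matches row to its teams via team_id.
Group joined rows by teams.id; compute COUNT(*) per group.
HAVING: keep groups with count ≥ 3.
  1: ids {11, 17} → COUNT(*)=2
  2: ids {7, 14, 31} → COUNT(*)=3
  3: ids {24, 28, 29, 35, 38} → COUNT(*)=5
  4: ids {20, 36} → COUNT(*)=2
  5: ids {12} → COUNT(*)=1

Jaipur | 3 ; Cairo | 5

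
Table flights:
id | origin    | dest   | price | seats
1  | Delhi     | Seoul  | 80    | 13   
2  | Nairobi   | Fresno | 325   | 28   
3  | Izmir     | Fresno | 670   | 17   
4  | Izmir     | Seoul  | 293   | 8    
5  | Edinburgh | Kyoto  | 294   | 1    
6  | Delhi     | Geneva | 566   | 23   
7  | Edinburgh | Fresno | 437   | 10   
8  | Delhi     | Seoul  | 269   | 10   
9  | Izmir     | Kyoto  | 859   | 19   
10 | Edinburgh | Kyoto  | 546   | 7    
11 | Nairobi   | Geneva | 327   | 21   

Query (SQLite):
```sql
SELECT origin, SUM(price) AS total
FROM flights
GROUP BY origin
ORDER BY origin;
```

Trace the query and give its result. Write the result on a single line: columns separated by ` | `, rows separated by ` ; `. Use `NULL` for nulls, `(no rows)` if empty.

Delhi | 915 ; Edinburgh | 1277 ; Izmir | 1822 ; Nairobi | 652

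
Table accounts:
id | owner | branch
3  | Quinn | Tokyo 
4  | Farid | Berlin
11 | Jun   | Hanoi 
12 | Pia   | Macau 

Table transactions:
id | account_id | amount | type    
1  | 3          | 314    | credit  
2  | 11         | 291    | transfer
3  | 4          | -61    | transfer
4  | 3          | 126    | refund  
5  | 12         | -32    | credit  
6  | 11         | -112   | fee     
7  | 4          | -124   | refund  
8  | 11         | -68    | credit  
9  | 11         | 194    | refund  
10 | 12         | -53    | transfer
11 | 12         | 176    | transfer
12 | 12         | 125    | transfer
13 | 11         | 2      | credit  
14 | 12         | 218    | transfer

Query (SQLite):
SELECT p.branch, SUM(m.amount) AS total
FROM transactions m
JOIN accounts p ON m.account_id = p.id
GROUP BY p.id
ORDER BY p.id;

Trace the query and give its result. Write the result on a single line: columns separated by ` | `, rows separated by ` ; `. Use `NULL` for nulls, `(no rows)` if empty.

Join each transactions row to its accounts via account_id.
Group joined rows by accounts.id; compute SUM(m.amount) per group.
  3: ids {1, 4} → SUM(m.amount)=440
  4: ids {3, 7} → SUM(m.amount)=-185
  11: ids {2, 6, 8, 9, 13} → SUM(m.amount)=307
  12: ids {5, 10, 11, 12, 14} → SUM(m.amount)=434

Tokyo | 440 ; Berlin | -185 ; Hanoi | 307 ; Macau | 434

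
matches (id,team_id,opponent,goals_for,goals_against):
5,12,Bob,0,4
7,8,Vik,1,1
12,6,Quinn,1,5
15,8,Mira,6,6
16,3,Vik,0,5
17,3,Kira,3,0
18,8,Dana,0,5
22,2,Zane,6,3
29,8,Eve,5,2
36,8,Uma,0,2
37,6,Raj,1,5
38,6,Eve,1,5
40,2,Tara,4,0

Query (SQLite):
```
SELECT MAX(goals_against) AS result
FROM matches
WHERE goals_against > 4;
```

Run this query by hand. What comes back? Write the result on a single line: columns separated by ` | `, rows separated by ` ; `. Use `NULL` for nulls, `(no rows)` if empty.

Rows where goals_against > 4 → goals_against values: [5, 6, 5, 5, 5, 5].
MAX of non-NULL values = 6.

6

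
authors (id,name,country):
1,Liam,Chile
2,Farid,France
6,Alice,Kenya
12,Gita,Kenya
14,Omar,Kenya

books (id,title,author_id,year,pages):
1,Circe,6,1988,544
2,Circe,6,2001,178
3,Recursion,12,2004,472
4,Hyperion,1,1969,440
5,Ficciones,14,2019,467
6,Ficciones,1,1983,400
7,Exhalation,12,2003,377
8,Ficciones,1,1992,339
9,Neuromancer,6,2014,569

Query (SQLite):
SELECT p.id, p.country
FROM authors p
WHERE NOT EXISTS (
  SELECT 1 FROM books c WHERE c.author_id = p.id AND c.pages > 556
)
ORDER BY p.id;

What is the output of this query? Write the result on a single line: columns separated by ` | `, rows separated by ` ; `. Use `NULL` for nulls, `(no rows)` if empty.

For each authors row, check whether any books with matching author_id has pages > 556.
Keep rows where that is false.

1 | Chile ; 2 | France ; 12 | Kenya ; 14 | Kenya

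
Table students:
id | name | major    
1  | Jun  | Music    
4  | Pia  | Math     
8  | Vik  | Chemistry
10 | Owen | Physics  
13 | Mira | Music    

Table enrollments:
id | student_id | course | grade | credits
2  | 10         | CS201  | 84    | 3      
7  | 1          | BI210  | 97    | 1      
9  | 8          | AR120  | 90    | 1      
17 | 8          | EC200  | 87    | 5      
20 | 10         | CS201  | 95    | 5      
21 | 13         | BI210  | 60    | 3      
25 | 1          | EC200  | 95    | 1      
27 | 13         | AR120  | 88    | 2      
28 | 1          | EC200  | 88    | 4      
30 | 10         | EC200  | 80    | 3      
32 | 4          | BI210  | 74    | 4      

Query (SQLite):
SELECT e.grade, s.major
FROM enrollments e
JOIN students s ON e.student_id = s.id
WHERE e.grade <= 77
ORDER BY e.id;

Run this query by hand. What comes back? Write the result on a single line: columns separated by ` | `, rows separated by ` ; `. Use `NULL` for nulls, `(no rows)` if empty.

60 | Music ; 74 | Math

Each enrollments row matches the students row where student_id = students.id.
Then keep rows with e.grade <= 77.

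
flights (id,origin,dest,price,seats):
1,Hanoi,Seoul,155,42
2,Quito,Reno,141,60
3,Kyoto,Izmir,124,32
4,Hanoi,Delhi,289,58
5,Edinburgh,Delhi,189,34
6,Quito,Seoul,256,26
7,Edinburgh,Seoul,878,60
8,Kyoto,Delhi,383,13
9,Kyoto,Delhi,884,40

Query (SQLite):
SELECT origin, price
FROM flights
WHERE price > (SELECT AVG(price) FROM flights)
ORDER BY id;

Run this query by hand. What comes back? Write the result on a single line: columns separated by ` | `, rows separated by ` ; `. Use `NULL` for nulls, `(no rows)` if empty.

Edinburgh | 878 ; Kyoto | 383 ; Kyoto | 884

Scalar subquery: AVG(price) over all flights rows = 366.555556 (≈; comparison uses full precision).
Keep rows where price > that value.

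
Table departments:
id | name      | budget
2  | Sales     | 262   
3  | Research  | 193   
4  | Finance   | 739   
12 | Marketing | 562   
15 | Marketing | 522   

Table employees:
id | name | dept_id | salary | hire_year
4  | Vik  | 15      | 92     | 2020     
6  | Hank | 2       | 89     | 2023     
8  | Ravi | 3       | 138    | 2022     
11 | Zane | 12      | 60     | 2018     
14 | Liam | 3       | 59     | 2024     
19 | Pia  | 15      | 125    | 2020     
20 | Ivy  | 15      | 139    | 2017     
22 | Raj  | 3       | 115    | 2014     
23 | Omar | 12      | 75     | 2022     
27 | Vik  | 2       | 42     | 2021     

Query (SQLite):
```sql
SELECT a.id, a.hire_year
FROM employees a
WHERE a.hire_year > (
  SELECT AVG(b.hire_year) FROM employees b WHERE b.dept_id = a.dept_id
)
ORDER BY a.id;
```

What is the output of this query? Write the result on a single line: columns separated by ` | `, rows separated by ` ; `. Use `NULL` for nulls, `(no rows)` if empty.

4 | 2020 ; 6 | 2023 ; 8 | 2022 ; 14 | 2024 ; 19 | 2020 ; 23 | 2022

For each employees row a, compute AVG(hire_year) over rows sharing a.dept_id.
Keep row a if a.hire_year > that per-group AVG.
  dept_id=2: AVG(hire_year) = 2022.0
  dept_id=3: AVG(hire_year) = 2020.0
  dept_id=12: AVG(hire_year) = 2020.0
  dept_id=15: AVG(hire_year) = 2019.0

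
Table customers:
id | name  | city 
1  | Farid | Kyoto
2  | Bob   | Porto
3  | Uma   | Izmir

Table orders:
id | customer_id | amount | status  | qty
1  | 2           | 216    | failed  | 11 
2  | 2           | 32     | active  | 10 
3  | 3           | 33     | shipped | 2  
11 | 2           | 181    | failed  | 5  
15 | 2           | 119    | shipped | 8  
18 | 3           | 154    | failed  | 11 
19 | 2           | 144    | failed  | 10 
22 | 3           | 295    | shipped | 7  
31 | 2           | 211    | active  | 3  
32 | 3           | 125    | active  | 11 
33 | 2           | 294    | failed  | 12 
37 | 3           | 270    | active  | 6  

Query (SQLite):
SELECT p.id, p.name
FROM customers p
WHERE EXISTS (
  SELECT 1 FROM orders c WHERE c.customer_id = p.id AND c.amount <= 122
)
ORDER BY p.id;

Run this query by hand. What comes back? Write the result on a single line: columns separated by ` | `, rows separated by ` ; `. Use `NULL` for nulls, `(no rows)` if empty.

2 | Bob ; 3 | Uma

For each customers row, check whether any orders with matching customer_id has amount <= 122.
Keep rows where that is true.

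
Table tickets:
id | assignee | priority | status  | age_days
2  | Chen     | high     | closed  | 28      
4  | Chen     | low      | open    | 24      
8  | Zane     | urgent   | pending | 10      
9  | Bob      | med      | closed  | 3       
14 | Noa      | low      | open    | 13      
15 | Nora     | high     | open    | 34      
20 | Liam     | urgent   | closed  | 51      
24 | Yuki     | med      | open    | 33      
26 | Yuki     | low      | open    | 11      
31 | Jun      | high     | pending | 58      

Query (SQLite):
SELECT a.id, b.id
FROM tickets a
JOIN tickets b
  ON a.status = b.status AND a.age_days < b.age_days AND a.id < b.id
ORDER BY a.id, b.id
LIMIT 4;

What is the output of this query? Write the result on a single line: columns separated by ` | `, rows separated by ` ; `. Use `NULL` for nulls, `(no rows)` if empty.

Pairs (a,b) with same status, a.age_days < b.age_days, a.id < b.id.
status groups: closed:{2,9,20} open:{4,14,15,24,26} pending:{8,31}
Ordered by (a.id, b.id); first 4.

2 | 20 ; 4 | 15 ; 4 | 24 ; 8 | 31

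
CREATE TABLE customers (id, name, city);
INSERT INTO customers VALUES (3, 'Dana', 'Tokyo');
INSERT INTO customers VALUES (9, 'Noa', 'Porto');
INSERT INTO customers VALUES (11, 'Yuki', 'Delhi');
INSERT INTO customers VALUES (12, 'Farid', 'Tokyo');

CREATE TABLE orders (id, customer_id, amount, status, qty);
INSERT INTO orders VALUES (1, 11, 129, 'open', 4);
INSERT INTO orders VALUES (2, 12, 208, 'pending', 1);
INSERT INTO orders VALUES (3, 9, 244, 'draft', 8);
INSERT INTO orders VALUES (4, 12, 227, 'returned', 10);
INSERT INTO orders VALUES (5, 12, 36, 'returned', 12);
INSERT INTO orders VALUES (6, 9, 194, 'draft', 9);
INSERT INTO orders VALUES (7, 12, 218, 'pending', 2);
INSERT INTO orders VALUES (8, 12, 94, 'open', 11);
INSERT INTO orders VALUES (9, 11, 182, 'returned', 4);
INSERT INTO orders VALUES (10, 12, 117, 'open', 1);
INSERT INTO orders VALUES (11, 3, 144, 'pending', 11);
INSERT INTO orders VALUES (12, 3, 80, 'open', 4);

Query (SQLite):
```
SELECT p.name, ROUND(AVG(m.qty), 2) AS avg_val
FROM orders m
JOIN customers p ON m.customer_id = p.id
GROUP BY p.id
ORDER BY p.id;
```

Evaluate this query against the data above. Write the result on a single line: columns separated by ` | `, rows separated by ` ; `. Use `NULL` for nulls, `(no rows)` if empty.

Join each orders row to its customers via customer_id.
Group joined rows by customers.id; compute ROUND(AVG(m.qty), 2) per group.
  3: ids {11, 12} → ROUND(AVG(m.qty), 2)=7.5
  9: ids {3, 6} → ROUND(AVG(m.qty), 2)=8.5
  11: ids {1, 9} → ROUND(AVG(m.qty), 2)=4
  12: ids {2, 4, 5, 7, 8, 10} → ROUND(AVG(m.qty), 2)=6.17

Dana | 7.5 ; Noa | 8.5 ; Yuki | 4 ; Farid | 6.17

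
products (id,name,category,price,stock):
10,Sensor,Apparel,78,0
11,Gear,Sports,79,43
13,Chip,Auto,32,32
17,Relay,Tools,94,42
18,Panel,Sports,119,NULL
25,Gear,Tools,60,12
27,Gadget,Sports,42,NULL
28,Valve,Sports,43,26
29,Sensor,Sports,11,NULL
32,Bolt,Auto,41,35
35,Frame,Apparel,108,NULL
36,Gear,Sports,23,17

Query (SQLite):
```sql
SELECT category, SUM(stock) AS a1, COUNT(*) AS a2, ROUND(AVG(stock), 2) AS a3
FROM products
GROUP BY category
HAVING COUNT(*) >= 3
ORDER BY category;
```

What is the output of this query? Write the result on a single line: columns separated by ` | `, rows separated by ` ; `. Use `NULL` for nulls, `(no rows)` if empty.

Sports | 86 | 6 | 28.67

Group products by category.
Per group compute: SUM(stock), COUNT(*), ROUND(AVG(stock), 2).
HAVING: drop groups with fewer than 3 rows.
  Apparel: ids {10, 35} → SUM(stock)=0, COUNT(*)=2, ROUND(AVG(stock), 2)=0
  Auto: ids {13, 32} → SUM(stock)=67, COUNT(*)=2, ROUND(AVG(stock), 2)=33.5
  Sports: ids {11, 18, 27, 28, 29, 36} → SUM(stock)=86, COUNT(*)=6, ROUND(AVG(stock), 2)=28.67
  Tools: ids {17, 25} → SUM(stock)=54, COUNT(*)=2, ROUND(AVG(stock), 2)=27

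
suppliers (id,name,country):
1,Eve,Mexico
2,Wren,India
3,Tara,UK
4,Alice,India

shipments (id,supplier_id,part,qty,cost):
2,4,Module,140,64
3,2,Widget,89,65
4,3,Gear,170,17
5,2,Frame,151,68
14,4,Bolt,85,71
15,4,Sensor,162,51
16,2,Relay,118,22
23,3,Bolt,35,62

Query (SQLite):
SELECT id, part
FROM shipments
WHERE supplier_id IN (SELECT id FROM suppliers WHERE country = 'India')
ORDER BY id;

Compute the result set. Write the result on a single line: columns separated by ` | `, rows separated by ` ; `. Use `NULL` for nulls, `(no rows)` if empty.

2 | Module ; 3 | Widget ; 5 | Frame ; 14 | Bolt ; 15 | Sensor ; 16 | Relay

Inner query: suppliers.id where country = 'India'.
Outer: keep shipments rows whose supplier_id is in that set.
Inner query → {2, 4}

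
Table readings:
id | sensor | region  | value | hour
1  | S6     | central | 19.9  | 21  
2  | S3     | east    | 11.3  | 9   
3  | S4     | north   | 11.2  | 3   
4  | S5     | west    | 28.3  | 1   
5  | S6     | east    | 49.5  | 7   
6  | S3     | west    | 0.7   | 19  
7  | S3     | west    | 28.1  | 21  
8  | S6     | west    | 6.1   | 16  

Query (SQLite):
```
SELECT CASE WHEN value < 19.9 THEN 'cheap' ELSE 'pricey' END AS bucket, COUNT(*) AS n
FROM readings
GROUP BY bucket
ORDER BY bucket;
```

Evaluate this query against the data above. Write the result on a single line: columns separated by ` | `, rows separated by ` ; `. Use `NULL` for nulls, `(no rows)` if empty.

cheap | 4 ; pricey | 4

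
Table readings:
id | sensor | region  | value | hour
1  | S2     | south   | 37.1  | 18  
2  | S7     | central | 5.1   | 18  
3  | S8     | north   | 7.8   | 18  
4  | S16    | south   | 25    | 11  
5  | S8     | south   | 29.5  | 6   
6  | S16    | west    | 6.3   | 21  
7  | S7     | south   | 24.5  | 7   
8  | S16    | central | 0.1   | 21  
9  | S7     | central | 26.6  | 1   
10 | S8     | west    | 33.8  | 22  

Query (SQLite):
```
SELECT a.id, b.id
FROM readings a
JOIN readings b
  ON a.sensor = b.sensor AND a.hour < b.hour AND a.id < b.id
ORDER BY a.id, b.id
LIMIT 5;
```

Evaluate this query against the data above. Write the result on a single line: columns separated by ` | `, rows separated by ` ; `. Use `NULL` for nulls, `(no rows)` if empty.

3 | 10 ; 4 | 6 ; 4 | 8 ; 5 | 10

Pairs (a,b) with same sensor, a.hour < b.hour, a.id < b.id.
sensor groups: S16:{4,6,8} S2:{1} S7:{2,7,9} S8:{3,5,10}
Ordered by (a.id, b.id); first 5.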